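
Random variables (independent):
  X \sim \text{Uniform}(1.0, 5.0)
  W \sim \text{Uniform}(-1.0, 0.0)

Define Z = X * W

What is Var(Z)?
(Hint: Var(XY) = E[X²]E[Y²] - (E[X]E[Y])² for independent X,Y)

Var(XY) = E[X²]E[Y²] - (E[X]E[Y])²
E[X] = 3, Var(X) = 1.3333333
E[W] = -0.5, Var(W) = 0.083333333
E[X²] = 1.3333333 + 3² = 10.333333
E[W²] = 0.083333333 + (-0.5)² = 0.33333333
Var(Z) = 10.333333*0.33333333 - (3*(-0.5))²
= 3.4444444 - 2.25 = 1.1944444

1.1944444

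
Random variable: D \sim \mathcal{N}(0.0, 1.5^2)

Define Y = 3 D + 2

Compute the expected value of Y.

For Y = 3D + 2:
E[Y] = 3 * E[D] + 2
E[D] = 0.0 = 0
E[Y] = 3 * 0 + 2 = 2

2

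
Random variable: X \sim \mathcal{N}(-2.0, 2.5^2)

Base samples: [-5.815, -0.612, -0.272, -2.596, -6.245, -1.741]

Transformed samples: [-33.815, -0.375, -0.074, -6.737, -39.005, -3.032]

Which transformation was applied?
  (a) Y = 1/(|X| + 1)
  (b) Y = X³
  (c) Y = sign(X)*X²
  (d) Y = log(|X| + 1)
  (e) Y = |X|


Checking option (c) Y = sign(X)*X²:
  X = -5.815 -> Y = -33.815 ✓
  X = -0.612 -> Y = -0.375 ✓
  X = -0.272 -> Y = -0.074 ✓
All samples match this transformation.

(c) sign(X)*X²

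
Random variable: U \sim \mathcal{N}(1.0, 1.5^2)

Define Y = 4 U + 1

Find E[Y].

For Y = 4U + 1:
E[Y] = 4 * E[U] + 1
E[U] = 1.0 = 1
E[Y] = 4 * 1 + 1 = 5

5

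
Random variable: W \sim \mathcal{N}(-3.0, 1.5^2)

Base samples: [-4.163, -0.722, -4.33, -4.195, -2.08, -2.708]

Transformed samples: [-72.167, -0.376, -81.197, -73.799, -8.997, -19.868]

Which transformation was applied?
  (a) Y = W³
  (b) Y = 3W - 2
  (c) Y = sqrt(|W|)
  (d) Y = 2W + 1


Checking option (a) Y = W³:
  W = -4.163 -> Y = -72.167 ✓
  W = -0.722 -> Y = -0.376 ✓
  W = -4.33 -> Y = -81.197 ✓
All samples match this transformation.

(a) W³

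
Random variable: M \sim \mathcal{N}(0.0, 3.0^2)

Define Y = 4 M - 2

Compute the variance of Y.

For Y = aM + b: Var(Y) = a² * Var(M)
Var(M) = 3.0^2 = 9
Var(Y) = 4² * 9 = 16 * 9 = 144

144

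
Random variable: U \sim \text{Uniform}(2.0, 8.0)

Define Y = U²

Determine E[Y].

Using E[X²] = Var(X) + (E[X])²:
E[U] = 5
Var(U) = (8 - 2)^2/12 = 3
E[U²] = 3 + 5² = 3 + 25 = 28

28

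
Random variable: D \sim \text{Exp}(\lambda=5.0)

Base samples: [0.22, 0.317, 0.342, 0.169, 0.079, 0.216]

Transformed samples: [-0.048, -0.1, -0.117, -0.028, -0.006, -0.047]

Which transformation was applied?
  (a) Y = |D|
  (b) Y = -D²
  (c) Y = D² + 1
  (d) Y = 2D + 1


Checking option (b) Y = -D²:
  D = 0.22 -> Y = -0.048 ✓
  D = 0.317 -> Y = -0.1 ✓
  D = 0.342 -> Y = -0.117 ✓
All samples match this transformation.

(b) -D²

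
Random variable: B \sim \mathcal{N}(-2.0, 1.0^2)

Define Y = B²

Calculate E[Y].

E[B²] = Var(B) + (E[B])² = 1 + 4 = 5

5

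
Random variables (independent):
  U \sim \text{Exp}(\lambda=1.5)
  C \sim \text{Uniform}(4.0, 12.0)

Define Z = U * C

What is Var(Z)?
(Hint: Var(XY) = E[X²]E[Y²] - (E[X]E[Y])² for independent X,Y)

Var(XY) = E[X²]E[Y²] - (E[X]E[Y])²
E[U] = 0.66666667, Var(U) = 0.44444444
E[C] = 8, Var(C) = 5.3333333
E[U²] = 0.44444444 + 0.66666667² = 0.88888889
E[C²] = 5.3333333 + 8² = 69.333333
Var(Z) = 0.88888889*69.333333 - (0.66666667*8)²
= 61.62963 - 28.444444 = 33.185185

33.185185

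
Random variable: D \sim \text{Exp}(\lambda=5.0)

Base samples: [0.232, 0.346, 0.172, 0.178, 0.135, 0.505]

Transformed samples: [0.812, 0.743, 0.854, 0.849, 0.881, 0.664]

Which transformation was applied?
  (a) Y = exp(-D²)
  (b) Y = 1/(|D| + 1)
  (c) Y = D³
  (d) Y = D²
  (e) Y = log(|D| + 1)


Checking option (b) Y = 1/(|D| + 1):
  D = 0.232 -> Y = 0.812 ✓
  D = 0.346 -> Y = 0.743 ✓
  D = 0.172 -> Y = 0.854 ✓
All samples match this transformation.

(b) 1/(|D| + 1)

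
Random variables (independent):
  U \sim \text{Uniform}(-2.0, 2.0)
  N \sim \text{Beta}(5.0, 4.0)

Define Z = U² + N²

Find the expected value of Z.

E[Z] = E[U²] + E[N²]
E[U²] = Var(U) + E[U]² = 1.3333333 + 0 = 1.3333333
E[N²] = Var(N) + E[N]² = 0.024691358 + 0.30864198 = 0.33333333
E[Z] = 1.3333333 + 0.33333333 = 1.6666667

1.6666667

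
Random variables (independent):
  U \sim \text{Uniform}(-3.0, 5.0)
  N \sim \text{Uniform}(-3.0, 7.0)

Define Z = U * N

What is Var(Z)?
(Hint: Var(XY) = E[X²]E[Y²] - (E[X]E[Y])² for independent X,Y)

Var(XY) = E[X²]E[Y²] - (E[X]E[Y])²
E[U] = 1, Var(U) = 5.3333333
E[N] = 2, Var(N) = 8.3333333
E[U²] = 5.3333333 + 1² = 6.3333333
E[N²] = 8.3333333 + 2² = 12.333333
Var(Z) = 6.3333333*12.333333 - (1*2)²
= 78.111111 - 4 = 74.111111

74.111111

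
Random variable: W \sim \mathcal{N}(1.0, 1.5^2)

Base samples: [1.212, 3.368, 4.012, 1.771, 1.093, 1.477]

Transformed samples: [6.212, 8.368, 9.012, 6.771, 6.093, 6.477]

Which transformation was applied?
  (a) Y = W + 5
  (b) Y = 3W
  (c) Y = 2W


Checking option (a) Y = W + 5:
  W = 1.212 -> Y = 6.212 ✓
  W = 3.368 -> Y = 8.368 ✓
  W = 4.012 -> Y = 9.012 ✓
All samples match this transformation.

(a) W + 5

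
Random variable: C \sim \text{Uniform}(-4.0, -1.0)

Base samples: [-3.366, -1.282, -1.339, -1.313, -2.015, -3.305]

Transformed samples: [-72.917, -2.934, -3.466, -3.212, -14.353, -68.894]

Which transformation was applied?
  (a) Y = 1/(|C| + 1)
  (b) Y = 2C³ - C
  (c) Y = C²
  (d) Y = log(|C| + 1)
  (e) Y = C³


Checking option (b) Y = 2C³ - C:
  C = -3.366 -> Y = -72.917 ✓
  C = -1.282 -> Y = -2.934 ✓
  C = -1.339 -> Y = -3.466 ✓
All samples match this transformation.

(b) 2C³ - C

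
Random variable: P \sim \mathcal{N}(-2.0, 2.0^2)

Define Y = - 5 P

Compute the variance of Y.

For Y = aP + b: Var(Y) = a² * Var(P)
Var(P) = 2.0^2 = 4
Var(Y) = (-5)² * 4 = 25 * 4 = 100

100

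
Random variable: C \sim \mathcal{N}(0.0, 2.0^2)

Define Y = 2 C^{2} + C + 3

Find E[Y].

E[Y] = 2*E[C²] + 1*E[C] + 3
E[C] = 0
E[C²] = Var(C) + (E[C])² = 4 + 0 = 4
E[Y] = 2*4 + 1*0 + 3 = 11

11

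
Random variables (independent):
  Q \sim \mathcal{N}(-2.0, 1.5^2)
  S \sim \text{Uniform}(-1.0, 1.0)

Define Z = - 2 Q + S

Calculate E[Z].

E[Z] = -2*E[Q] + 1*E[S]
E[Q] = -2
E[S] = 0
E[Z] = -2*(-2) + 1*0 = 4

4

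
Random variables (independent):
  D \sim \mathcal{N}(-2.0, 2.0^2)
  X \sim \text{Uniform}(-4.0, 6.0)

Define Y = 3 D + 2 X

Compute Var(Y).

For independent RVs: Var(aX + bY) = a²Var(X) + b²Var(Y)
Var(D) = 4
Var(X) = 8.3333333
Var(Y) = 3²*4 + 2²*8.3333333
= 9*4 + 4*8.3333333 = 69.333333

69.333333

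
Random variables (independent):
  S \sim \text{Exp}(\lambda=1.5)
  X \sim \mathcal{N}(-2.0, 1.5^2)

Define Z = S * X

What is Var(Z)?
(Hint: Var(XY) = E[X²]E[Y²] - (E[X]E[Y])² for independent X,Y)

Var(XY) = E[X²]E[Y²] - (E[X]E[Y])²
E[S] = 0.66666667, Var(S) = 0.44444444
E[X] = -2, Var(X) = 2.25
E[S²] = 0.44444444 + 0.66666667² = 0.88888889
E[X²] = 2.25 + (-2)² = 6.25
Var(Z) = 0.88888889*6.25 - (0.66666667*(-2))²
= 5.5555556 - 1.7777778 = 3.7777778

3.7777778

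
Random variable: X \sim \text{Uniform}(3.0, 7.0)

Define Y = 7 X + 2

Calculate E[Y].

For Y = 7X + 2:
E[Y] = 7 * E[X] + 2
E[X] = (3 + 7)/2 = 5
E[Y] = 7 * 5 + 2 = 37

37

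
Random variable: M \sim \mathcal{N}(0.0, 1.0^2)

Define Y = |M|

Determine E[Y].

For X ~ N(0, 1.0²), E[|X|] = sigma * sqrt(2/pi)
= 1.0 * sqrt(2/pi) = 0.79788456

0.79788456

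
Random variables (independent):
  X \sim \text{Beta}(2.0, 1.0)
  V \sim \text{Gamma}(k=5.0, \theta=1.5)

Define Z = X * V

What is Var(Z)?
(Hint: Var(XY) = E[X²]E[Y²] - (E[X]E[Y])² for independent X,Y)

Var(XY) = E[X²]E[Y²] - (E[X]E[Y])²
E[X] = 0.66666667, Var(X) = 0.055555556
E[V] = 7.5, Var(V) = 11.25
E[X²] = 0.055555556 + 0.66666667² = 0.5
E[V²] = 11.25 + 7.5² = 67.5
Var(Z) = 0.5*67.5 - (0.66666667*7.5)²
= 33.75 - 25 = 8.75

8.75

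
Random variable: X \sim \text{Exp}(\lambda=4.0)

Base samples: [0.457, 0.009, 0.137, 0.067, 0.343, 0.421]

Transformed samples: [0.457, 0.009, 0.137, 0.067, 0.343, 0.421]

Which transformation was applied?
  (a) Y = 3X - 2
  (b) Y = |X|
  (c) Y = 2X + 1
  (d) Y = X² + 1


Checking option (b) Y = |X|:
  X = 0.457 -> Y = 0.457 ✓
  X = 0.009 -> Y = 0.009 ✓
  X = 0.137 -> Y = 0.137 ✓
All samples match this transformation.

(b) |X|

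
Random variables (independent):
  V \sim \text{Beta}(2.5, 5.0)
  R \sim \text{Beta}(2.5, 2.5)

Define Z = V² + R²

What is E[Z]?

E[Z] = E[V²] + E[R²]
E[V²] = Var(V) + E[V]² = 0.026143791 + 0.11111111 = 0.1372549
E[R²] = Var(R) + E[R]² = 0.041666667 + 0.25 = 0.29166667
E[Z] = 0.1372549 + 0.29166667 = 0.42892157

0.42892157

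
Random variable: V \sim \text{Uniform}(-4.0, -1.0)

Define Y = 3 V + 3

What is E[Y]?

For Y = 3V + 3:
E[Y] = 3 * E[V] + 3
E[V] = (-4 - 1)/2 = -2.5
E[Y] = 3 * (-2.5) + 3 = -4.5

-4.5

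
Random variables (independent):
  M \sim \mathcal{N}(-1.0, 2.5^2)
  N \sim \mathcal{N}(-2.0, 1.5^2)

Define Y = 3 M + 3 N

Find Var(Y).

For independent RVs: Var(aX + bY) = a²Var(X) + b²Var(Y)
Var(M) = 6.25
Var(N) = 2.25
Var(Y) = 3²*6.25 + 3²*2.25
= 9*6.25 + 9*2.25 = 76.5

76.5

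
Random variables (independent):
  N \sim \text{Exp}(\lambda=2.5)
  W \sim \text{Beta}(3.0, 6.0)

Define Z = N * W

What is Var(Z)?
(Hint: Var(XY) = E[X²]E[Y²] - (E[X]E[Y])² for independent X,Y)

Var(XY) = E[X²]E[Y²] - (E[X]E[Y])²
E[N] = 0.4, Var(N) = 0.16
E[W] = 0.33333333, Var(W) = 0.022222222
E[N²] = 0.16 + 0.4² = 0.32
E[W²] = 0.022222222 + 0.33333333² = 0.13333333
Var(Z) = 0.32*0.13333333 - (0.4*0.33333333)²
= 0.042666667 - 0.017777778 = 0.024888889

0.024888889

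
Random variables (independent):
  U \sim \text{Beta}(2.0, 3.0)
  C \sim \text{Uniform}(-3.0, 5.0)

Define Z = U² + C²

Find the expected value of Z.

E[Z] = E[U²] + E[C²]
E[U²] = Var(U) + E[U]² = 0.04 + 0.16 = 0.2
E[C²] = Var(C) + E[C]² = 5.3333333 + 1 = 6.3333333
E[Z] = 0.2 + 6.3333333 = 6.5333333

6.5333333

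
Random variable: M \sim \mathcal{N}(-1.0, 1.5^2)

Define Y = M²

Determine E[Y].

E[M²] = Var(M) + (E[M])² = 2.25 + 1 = 3.25

3.25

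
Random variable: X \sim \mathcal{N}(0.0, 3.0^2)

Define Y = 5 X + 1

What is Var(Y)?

For Y = aX + b: Var(Y) = a² * Var(X)
Var(X) = 3.0^2 = 9
Var(Y) = 5² * 9 = 25 * 9 = 225

225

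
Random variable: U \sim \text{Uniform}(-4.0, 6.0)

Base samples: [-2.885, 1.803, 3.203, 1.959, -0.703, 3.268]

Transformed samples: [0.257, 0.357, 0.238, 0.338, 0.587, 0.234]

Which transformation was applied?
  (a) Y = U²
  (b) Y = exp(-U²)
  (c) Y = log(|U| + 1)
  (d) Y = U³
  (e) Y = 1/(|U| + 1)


Checking option (e) Y = 1/(|U| + 1):
  U = -2.885 -> Y = 0.257 ✓
  U = 1.803 -> Y = 0.357 ✓
  U = 3.203 -> Y = 0.238 ✓
All samples match this transformation.

(e) 1/(|U| + 1)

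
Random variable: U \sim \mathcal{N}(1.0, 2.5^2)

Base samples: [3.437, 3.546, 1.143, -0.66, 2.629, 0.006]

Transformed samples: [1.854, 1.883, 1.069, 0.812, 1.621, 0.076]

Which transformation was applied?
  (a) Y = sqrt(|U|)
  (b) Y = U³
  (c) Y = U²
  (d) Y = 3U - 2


Checking option (a) Y = sqrt(|U|):
  U = 3.437 -> Y = 1.854 ✓
  U = 3.546 -> Y = 1.883 ✓
  U = 1.143 -> Y = 1.069 ✓
All samples match this transformation.

(a) sqrt(|U|)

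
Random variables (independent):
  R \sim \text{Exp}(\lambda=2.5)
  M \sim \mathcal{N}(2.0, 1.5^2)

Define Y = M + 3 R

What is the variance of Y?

For independent RVs: Var(aX + bY) = a²Var(X) + b²Var(Y)
Var(R) = 0.16
Var(M) = 2.25
Var(Y) = 3²*0.16 + 1²*2.25
= 9*0.16 + 1*2.25 = 3.69

3.69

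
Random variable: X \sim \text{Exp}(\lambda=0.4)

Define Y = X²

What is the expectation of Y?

E[X²] = Var(X) + (E[X])² = 6.25 + 6.25 = 12.5

12.5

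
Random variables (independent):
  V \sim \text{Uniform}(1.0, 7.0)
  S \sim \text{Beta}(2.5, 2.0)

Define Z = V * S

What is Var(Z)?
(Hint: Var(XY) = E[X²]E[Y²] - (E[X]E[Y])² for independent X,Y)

Var(XY) = E[X²]E[Y²] - (E[X]E[Y])²
E[V] = 4, Var(V) = 3
E[S] = 0.55555556, Var(S) = 0.044893378
E[V²] = 3 + 4² = 19
E[S²] = 0.044893378 + 0.55555556² = 0.35353535
Var(Z) = 19*0.35353535 - (4*0.55555556)²
= 6.7171717 - 4.9382716 = 1.7789001

1.7789001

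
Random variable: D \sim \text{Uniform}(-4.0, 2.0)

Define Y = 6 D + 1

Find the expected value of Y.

For Y = 6D + 1:
E[Y] = 6 * E[D] + 1
E[D] = (-4 + 2)/2 = -1
E[Y] = 6 * (-1) + 1 = -5

-5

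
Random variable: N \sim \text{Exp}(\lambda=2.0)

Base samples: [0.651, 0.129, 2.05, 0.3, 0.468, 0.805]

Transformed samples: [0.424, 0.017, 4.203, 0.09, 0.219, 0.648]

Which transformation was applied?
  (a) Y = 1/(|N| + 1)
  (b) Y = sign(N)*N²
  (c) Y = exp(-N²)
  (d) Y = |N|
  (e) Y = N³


Checking option (b) Y = sign(N)*N²:
  N = 0.651 -> Y = 0.424 ✓
  N = 0.129 -> Y = 0.017 ✓
  N = 2.05 -> Y = 4.203 ✓
All samples match this transformation.

(b) sign(N)*N²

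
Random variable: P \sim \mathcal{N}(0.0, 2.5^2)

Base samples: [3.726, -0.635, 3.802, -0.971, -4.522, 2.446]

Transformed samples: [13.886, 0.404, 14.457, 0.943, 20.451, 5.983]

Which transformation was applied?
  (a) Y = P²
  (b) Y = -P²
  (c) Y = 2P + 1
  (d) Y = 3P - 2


Checking option (a) Y = P²:
  P = 3.726 -> Y = 13.886 ✓
  P = -0.635 -> Y = 0.404 ✓
  P = 3.802 -> Y = 14.457 ✓
All samples match this transformation.

(a) P²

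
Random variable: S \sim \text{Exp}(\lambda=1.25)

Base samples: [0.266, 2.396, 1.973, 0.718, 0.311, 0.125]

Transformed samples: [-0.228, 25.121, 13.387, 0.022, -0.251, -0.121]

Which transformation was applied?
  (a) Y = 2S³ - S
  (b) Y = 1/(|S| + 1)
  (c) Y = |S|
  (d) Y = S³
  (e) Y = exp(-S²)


Checking option (a) Y = 2S³ - S:
  S = 0.266 -> Y = -0.228 ✓
  S = 2.396 -> Y = 25.121 ✓
  S = 1.973 -> Y = 13.387 ✓
All samples match this transformation.

(a) 2S³ - S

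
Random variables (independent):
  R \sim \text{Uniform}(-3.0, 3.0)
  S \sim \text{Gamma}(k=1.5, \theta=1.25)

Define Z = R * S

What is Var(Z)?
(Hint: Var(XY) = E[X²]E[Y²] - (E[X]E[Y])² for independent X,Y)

Var(XY) = E[X²]E[Y²] - (E[X]E[Y])²
E[R] = 0, Var(R) = 3
E[S] = 1.875, Var(S) = 2.34375
E[R²] = 3 + 0² = 3
E[S²] = 2.34375 + 1.875² = 5.859375
Var(Z) = 3*5.859375 - (0*1.875)²
= 17.578125 - 0 = 17.578125

17.578125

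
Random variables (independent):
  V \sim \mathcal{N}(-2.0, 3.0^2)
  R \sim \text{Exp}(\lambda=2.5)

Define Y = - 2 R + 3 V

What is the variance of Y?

For independent RVs: Var(aX + bY) = a²Var(X) + b²Var(Y)
Var(V) = 9
Var(R) = 0.16
Var(Y) = 3²*9 + (-2)²*0.16
= 9*9 + 4*0.16 = 81.64

81.64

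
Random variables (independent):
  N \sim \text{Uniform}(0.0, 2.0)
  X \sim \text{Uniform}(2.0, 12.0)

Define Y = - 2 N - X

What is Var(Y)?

For independent RVs: Var(aX + bY) = a²Var(X) + b²Var(Y)
Var(N) = 0.33333333
Var(X) = 8.3333333
Var(Y) = (-2)²*0.33333333 + (-1)²*8.3333333
= 4*0.33333333 + 1*8.3333333 = 9.6666667

9.6666667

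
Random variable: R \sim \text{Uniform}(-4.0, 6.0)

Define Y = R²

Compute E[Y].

Using E[X²] = Var(X) + (E[X])²:
E[R] = 1
Var(R) = (6 + 4)^2/12 = 8.3333333
E[R²] = 8.3333333 + 1² = 8.3333333 + 1 = 9.3333333

9.3333333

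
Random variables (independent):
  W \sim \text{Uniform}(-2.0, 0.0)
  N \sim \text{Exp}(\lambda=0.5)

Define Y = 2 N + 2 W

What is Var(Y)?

For independent RVs: Var(aX + bY) = a²Var(X) + b²Var(Y)
Var(W) = 0.33333333
Var(N) = 4
Var(Y) = 2²*0.33333333 + 2²*4
= 4*0.33333333 + 4*4 = 17.333333

17.333333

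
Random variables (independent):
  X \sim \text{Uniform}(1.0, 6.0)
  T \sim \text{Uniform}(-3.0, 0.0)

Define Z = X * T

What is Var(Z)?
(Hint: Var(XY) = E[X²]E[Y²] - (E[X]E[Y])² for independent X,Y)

Var(XY) = E[X²]E[Y²] - (E[X]E[Y])²
E[X] = 3.5, Var(X) = 2.0833333
E[T] = -1.5, Var(T) = 0.75
E[X²] = 2.0833333 + 3.5² = 14.333333
E[T²] = 0.75 + (-1.5)² = 3
Var(Z) = 14.333333*3 - (3.5*(-1.5))²
= 43 - 27.5625 = 15.4375

15.4375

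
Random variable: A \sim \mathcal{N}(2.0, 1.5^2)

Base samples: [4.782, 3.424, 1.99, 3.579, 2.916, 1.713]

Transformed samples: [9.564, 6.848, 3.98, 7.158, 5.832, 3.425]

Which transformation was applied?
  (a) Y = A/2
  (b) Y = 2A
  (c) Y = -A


Checking option (b) Y = 2A:
  A = 4.782 -> Y = 9.564 ✓
  A = 3.424 -> Y = 6.848 ✓
  A = 1.99 -> Y = 3.98 ✓
All samples match this transformation.

(b) 2A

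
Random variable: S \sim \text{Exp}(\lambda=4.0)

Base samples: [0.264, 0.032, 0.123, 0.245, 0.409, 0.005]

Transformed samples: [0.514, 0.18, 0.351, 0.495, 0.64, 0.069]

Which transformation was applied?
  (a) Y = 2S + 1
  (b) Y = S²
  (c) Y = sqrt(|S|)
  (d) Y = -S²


Checking option (c) Y = sqrt(|S|):
  S = 0.264 -> Y = 0.514 ✓
  S = 0.032 -> Y = 0.18 ✓
  S = 0.123 -> Y = 0.351 ✓
All samples match this transformation.

(c) sqrt(|S|)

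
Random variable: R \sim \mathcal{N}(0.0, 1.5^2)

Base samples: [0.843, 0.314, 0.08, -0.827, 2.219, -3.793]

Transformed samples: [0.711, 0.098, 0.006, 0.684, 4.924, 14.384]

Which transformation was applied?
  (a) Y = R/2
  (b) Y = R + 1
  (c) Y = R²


Checking option (c) Y = R²:
  R = 0.843 -> Y = 0.711 ✓
  R = 0.314 -> Y = 0.098 ✓
  R = 0.08 -> Y = 0.006 ✓
All samples match this transformation.

(c) R²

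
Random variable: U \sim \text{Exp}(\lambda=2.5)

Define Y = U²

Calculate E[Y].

E[U²] = Var(U) + (E[U])² = 0.16 + 0.16 = 0.32

0.32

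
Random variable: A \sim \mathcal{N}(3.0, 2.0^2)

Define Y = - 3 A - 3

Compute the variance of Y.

For Y = aA + b: Var(Y) = a² * Var(A)
Var(A) = 2.0^2 = 4
Var(Y) = (-3)² * 4 = 9 * 4 = 36

36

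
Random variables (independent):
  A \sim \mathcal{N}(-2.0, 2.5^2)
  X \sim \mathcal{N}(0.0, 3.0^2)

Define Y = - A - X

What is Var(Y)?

For independent RVs: Var(aX + bY) = a²Var(X) + b²Var(Y)
Var(A) = 6.25
Var(X) = 9
Var(Y) = (-1)²*6.25 + (-1)²*9
= 1*6.25 + 1*9 = 15.25

15.25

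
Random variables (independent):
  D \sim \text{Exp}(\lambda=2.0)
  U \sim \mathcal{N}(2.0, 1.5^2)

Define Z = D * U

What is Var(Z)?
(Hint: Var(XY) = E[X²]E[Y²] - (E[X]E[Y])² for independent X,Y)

Var(XY) = E[X²]E[Y²] - (E[X]E[Y])²
E[D] = 0.5, Var(D) = 0.25
E[U] = 2, Var(U) = 2.25
E[D²] = 0.25 + 0.5² = 0.5
E[U²] = 2.25 + 2² = 6.25
Var(Z) = 0.5*6.25 - (0.5*2)²
= 3.125 - 1 = 2.125

2.125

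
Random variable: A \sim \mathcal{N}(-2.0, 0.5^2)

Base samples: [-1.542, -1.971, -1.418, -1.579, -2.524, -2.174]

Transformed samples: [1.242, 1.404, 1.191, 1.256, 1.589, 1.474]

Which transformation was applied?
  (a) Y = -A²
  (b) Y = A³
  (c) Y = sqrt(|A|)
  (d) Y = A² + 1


Checking option (c) Y = sqrt(|A|):
  A = -1.542 -> Y = 1.242 ✓
  A = -1.971 -> Y = 1.404 ✓
  A = -1.418 -> Y = 1.191 ✓
All samples match this transformation.

(c) sqrt(|A|)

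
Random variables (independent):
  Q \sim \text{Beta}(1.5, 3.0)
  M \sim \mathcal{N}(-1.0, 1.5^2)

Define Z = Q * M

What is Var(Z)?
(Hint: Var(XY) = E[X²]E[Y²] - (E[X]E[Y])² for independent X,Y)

Var(XY) = E[X²]E[Y²] - (E[X]E[Y])²
E[Q] = 0.33333333, Var(Q) = 0.04040404
E[M] = -1, Var(M) = 2.25
E[Q²] = 0.04040404 + 0.33333333² = 0.15151515
E[M²] = 2.25 + (-1)² = 3.25
Var(Z) = 0.15151515*3.25 - (0.33333333*(-1))²
= 0.49242424 - 0.11111111 = 0.38131313

0.38131313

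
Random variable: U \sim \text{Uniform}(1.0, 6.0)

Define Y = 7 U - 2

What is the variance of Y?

For Y = aU + b: Var(Y) = a² * Var(U)
Var(U) = (6 - 1)^2/12 = 2.0833333
Var(Y) = 7² * 2.0833333 = 49 * 2.0833333 = 102.08333

102.08333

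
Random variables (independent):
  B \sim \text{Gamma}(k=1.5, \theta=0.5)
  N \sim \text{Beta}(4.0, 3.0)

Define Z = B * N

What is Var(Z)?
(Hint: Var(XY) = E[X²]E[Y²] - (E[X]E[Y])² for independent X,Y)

Var(XY) = E[X²]E[Y²] - (E[X]E[Y])²
E[B] = 0.75, Var(B) = 0.375
E[N] = 0.57142857, Var(N) = 0.030612245
E[B²] = 0.375 + 0.75² = 0.9375
E[N²] = 0.030612245 + 0.57142857² = 0.35714286
Var(Z) = 0.9375*0.35714286 - (0.75*0.57142857)²
= 0.33482143 - 0.18367347 = 0.15114796

0.15114796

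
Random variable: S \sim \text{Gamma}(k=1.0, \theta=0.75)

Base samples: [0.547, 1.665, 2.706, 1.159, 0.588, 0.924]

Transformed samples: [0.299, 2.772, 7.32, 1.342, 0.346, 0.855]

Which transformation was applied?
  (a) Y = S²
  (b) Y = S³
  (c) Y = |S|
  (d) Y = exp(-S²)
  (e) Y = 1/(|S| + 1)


Checking option (a) Y = S²:
  S = 0.547 -> Y = 0.299 ✓
  S = 1.665 -> Y = 2.772 ✓
  S = 2.706 -> Y = 7.32 ✓
All samples match this transformation.

(a) S²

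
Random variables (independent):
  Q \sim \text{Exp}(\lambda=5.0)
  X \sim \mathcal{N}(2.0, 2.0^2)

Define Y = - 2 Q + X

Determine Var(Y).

For independent RVs: Var(aX + bY) = a²Var(X) + b²Var(Y)
Var(Q) = 0.04
Var(X) = 4
Var(Y) = (-2)²*0.04 + 1²*4
= 4*0.04 + 1*4 = 4.16

4.16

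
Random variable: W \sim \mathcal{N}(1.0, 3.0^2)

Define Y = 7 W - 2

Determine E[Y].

For Y = 7W - 2:
E[Y] = 7 * E[W] - 2
E[W] = 1.0 = 1
E[Y] = 7 * 1 - 2 = 5

5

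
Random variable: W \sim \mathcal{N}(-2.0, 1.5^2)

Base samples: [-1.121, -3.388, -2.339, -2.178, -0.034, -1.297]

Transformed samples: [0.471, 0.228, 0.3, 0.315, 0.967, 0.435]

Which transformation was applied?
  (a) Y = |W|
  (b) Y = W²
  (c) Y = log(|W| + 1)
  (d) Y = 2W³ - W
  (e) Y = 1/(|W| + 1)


Checking option (e) Y = 1/(|W| + 1):
  W = -1.121 -> Y = 0.471 ✓
  W = -3.388 -> Y = 0.228 ✓
  W = -2.339 -> Y = 0.3 ✓
All samples match this transformation.

(e) 1/(|W| + 1)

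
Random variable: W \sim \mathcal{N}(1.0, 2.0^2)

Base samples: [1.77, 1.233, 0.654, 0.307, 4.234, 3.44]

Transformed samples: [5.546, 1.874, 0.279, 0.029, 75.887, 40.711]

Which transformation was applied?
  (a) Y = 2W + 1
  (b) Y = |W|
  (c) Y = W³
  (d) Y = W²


Checking option (c) Y = W³:
  W = 1.77 -> Y = 5.546 ✓
  W = 1.233 -> Y = 1.874 ✓
  W = 0.654 -> Y = 0.279 ✓
All samples match this transformation.

(c) W³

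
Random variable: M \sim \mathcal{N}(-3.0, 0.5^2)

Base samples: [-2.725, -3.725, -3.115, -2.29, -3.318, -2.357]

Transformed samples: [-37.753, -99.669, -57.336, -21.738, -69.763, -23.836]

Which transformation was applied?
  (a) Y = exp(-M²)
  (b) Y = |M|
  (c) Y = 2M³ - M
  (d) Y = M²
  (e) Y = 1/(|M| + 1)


Checking option (c) Y = 2M³ - M:
  M = -2.725 -> Y = -37.753 ✓
  M = -3.725 -> Y = -99.669 ✓
  M = -3.115 -> Y = -57.336 ✓
All samples match this transformation.

(c) 2M³ - M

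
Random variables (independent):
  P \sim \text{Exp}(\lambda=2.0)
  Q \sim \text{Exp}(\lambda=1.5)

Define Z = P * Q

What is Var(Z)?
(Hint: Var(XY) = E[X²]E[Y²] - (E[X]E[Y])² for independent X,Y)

Var(XY) = E[X²]E[Y²] - (E[X]E[Y])²
E[P] = 0.5, Var(P) = 0.25
E[Q] = 0.66666667, Var(Q) = 0.44444444
E[P²] = 0.25 + 0.5² = 0.5
E[Q²] = 0.44444444 + 0.66666667² = 0.88888889
Var(Z) = 0.5*0.88888889 - (0.5*0.66666667)²
= 0.44444444 - 0.11111111 = 0.33333333

0.33333333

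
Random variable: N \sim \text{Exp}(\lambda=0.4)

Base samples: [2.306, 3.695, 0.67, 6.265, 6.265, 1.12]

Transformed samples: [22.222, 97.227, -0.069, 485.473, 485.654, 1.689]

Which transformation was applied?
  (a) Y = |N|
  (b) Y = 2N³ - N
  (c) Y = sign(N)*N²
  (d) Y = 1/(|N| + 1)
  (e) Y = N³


Checking option (b) Y = 2N³ - N:
  N = 2.306 -> Y = 22.222 ✓
  N = 3.695 -> Y = 97.227 ✓
  N = 0.67 -> Y = -0.069 ✓
All samples match this transformation.

(b) 2N³ - N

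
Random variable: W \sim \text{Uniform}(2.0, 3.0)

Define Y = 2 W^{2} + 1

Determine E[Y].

E[Y] = 2*E[W²] + 1
E[W] = 2.5
E[W²] = Var(W) + (E[W])² = 0.083333333 + 6.25 = 6.3333333
E[Y] = 2*6.3333333 + 1 = 13.666667

13.666667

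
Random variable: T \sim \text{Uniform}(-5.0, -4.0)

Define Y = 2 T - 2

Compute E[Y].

For Y = 2T - 2:
E[Y] = 2 * E[T] - 2
E[T] = (-5 - 4)/2 = -4.5
E[Y] = 2 * (-4.5) - 2 = -11

-11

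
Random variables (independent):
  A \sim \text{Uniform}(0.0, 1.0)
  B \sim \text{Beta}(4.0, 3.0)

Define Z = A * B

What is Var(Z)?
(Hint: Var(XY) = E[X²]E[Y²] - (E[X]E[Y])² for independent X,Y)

Var(XY) = E[X²]E[Y²] - (E[X]E[Y])²
E[A] = 0.5, Var(A) = 0.083333333
E[B] = 0.57142857, Var(B) = 0.030612245
E[A²] = 0.083333333 + 0.5² = 0.33333333
E[B²] = 0.030612245 + 0.57142857² = 0.35714286
Var(Z) = 0.33333333*0.35714286 - (0.5*0.57142857)²
= 0.11904762 - 0.081632653 = 0.037414966

0.037414966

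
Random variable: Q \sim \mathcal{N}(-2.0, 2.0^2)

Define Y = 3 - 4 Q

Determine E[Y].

For Y = -4Q + 3:
E[Y] = -4 * E[Q] + 3
E[Q] = -2.0 = -2
E[Y] = -4 * (-2) + 3 = 11

11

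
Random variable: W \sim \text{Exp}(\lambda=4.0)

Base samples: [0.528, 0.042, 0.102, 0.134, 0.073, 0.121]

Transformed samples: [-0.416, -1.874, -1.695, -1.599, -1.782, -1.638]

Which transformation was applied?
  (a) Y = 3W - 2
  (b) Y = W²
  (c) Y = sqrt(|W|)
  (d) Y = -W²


Checking option (a) Y = 3W - 2:
  W = 0.528 -> Y = -0.416 ✓
  W = 0.042 -> Y = -1.874 ✓
  W = 0.102 -> Y = -1.695 ✓
All samples match this transformation.

(a) 3W - 2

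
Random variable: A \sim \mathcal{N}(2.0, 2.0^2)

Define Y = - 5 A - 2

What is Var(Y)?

For Y = aA + b: Var(Y) = a² * Var(A)
Var(A) = 2.0^2 = 4
Var(Y) = (-5)² * 4 = 25 * 4 = 100

100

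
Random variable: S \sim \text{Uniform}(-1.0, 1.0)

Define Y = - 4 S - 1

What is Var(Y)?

For Y = aS + b: Var(Y) = a² * Var(S)
Var(S) = (1 + 1)^2/12 = 0.33333333
Var(Y) = (-4)² * 0.33333333 = 16 * 0.33333333 = 5.3333333

5.3333333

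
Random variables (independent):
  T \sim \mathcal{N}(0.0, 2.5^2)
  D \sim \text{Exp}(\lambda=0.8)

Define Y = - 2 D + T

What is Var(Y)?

For independent RVs: Var(aX + bY) = a²Var(X) + b²Var(Y)
Var(T) = 6.25
Var(D) = 1.5625
Var(Y) = 1²*6.25 + (-2)²*1.5625
= 1*6.25 + 4*1.5625 = 12.5

12.5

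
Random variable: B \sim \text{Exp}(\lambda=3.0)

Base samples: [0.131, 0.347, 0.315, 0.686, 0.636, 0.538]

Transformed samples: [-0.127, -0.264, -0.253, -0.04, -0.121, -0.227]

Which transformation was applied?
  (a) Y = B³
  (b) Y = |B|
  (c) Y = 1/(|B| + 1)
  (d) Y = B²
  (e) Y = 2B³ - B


Checking option (e) Y = 2B³ - B:
  B = 0.131 -> Y = -0.127 ✓
  B = 0.347 -> Y = -0.264 ✓
  B = 0.315 -> Y = -0.253 ✓
All samples match this transformation.

(e) 2B³ - B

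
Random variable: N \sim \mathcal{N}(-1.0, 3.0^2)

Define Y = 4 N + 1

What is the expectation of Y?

For Y = 4N + 1:
E[Y] = 4 * E[N] + 1
E[N] = -1.0 = -1
E[Y] = 4 * (-1) + 1 = -3

-3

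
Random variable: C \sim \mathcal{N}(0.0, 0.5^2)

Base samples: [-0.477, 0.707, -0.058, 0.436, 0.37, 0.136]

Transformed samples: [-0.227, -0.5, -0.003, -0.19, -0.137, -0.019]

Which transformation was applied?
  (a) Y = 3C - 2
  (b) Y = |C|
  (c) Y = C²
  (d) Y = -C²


Checking option (d) Y = -C²:
  C = -0.477 -> Y = -0.227 ✓
  C = 0.707 -> Y = -0.5 ✓
  C = -0.058 -> Y = -0.003 ✓
All samples match this transformation.

(d) -C²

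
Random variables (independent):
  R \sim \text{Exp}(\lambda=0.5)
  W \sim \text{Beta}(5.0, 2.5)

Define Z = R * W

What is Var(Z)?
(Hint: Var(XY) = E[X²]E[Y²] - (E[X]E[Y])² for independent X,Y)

Var(XY) = E[X²]E[Y²] - (E[X]E[Y])²
E[R] = 2, Var(R) = 4
E[W] = 0.66666667, Var(W) = 0.026143791
E[R²] = 4 + 2² = 8
E[W²] = 0.026143791 + 0.66666667² = 0.47058824
Var(Z) = 8*0.47058824 - (2*0.66666667)²
= 3.7647059 - 1.7777778 = 1.9869281

1.9869281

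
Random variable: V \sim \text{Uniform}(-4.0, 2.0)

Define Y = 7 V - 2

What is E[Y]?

For Y = 7V - 2:
E[Y] = 7 * E[V] - 2
E[V] = (-4 + 2)/2 = -1
E[Y] = 7 * (-1) - 2 = -9

-9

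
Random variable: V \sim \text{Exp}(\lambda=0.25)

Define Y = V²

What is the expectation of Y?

Using E[X²] = Var(X) + (E[X])²:
E[V] = 4
Var(V) = 1/0.25^2 = 16
E[V²] = 16 + 4² = 16 + 16 = 32

32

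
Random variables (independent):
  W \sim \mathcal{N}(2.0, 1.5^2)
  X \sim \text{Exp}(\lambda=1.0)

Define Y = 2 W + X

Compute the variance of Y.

For independent RVs: Var(aX + bY) = a²Var(X) + b²Var(Y)
Var(W) = 2.25
Var(X) = 1
Var(Y) = 2²*2.25 + 1²*1
= 4*2.25 + 1*1 = 10

10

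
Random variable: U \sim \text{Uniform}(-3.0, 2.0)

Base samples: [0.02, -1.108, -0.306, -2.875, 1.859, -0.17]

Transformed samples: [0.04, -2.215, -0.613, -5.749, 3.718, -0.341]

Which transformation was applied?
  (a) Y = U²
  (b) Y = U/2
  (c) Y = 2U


Checking option (c) Y = 2U:
  U = 0.02 -> Y = 0.04 ✓
  U = -1.108 -> Y = -2.215 ✓
  U = -0.306 -> Y = -0.613 ✓
All samples match this transformation.

(c) 2U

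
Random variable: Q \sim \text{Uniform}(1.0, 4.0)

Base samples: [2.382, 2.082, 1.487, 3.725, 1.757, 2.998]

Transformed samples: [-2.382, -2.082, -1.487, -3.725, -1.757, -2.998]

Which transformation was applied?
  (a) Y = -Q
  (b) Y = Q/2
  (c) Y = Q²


Checking option (a) Y = -Q:
  Q = 2.382 -> Y = -2.382 ✓
  Q = 2.082 -> Y = -2.082 ✓
  Q = 1.487 -> Y = -1.487 ✓
All samples match this transformation.

(a) -Q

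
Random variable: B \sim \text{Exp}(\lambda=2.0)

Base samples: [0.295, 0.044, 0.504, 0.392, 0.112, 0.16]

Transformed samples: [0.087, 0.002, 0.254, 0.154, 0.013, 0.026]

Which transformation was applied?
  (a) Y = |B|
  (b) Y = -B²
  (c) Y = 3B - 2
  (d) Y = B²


Checking option (d) Y = B²:
  B = 0.295 -> Y = 0.087 ✓
  B = 0.044 -> Y = 0.002 ✓
  B = 0.504 -> Y = 0.254 ✓
All samples match this transformation.

(d) B²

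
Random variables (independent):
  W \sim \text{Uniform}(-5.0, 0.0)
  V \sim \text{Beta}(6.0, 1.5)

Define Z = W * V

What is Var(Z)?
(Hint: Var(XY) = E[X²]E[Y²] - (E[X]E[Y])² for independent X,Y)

Var(XY) = E[X²]E[Y²] - (E[X]E[Y])²
E[W] = -2.5, Var(W) = 2.0833333
E[V] = 0.8, Var(V) = 0.018823529
E[W²] = 2.0833333 + (-2.5)² = 8.3333333
E[V²] = 0.018823529 + 0.8² = 0.65882353
Var(Z) = 8.3333333*0.65882353 - (-2.5*0.8)²
= 5.4901961 - 4 = 1.4901961

1.4901961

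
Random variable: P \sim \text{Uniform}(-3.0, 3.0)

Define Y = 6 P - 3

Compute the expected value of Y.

For Y = 6P - 3:
E[Y] = 6 * E[P] - 3
E[P] = (-3 + 3)/2 = 0
E[Y] = 6 * 0 - 3 = -3

-3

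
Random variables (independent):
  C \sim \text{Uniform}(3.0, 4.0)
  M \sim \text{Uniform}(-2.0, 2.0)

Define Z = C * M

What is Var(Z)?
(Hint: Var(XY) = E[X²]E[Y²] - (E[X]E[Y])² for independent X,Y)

Var(XY) = E[X²]E[Y²] - (E[X]E[Y])²
E[C] = 3.5, Var(C) = 0.083333333
E[M] = 0, Var(M) = 1.3333333
E[C²] = 0.083333333 + 3.5² = 12.333333
E[M²] = 1.3333333 + 0² = 1.3333333
Var(Z) = 12.333333*1.3333333 - (3.5*0)²
= 16.444444 - 0 = 16.444444

16.444444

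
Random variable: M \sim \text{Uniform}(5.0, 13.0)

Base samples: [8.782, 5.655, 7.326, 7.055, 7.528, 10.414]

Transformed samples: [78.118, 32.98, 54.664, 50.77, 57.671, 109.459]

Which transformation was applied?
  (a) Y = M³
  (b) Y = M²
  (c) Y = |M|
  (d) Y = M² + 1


Checking option (d) Y = M² + 1:
  M = 8.782 -> Y = 78.118 ✓
  M = 5.655 -> Y = 32.98 ✓
  M = 7.326 -> Y = 54.664 ✓
All samples match this transformation.

(d) M² + 1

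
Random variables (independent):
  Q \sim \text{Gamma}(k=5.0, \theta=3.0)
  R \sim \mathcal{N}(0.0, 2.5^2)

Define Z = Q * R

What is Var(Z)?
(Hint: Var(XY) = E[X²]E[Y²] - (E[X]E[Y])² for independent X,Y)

Var(XY) = E[X²]E[Y²] - (E[X]E[Y])²
E[Q] = 15, Var(Q) = 45
E[R] = 0, Var(R) = 6.25
E[Q²] = 45 + 15² = 270
E[R²] = 6.25 + 0² = 6.25
Var(Z) = 270*6.25 - (15*0)²
= 1687.5 - 0 = 1687.5

1687.5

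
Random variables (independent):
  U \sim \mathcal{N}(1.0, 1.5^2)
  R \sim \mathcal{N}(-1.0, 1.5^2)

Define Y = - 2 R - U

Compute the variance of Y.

For independent RVs: Var(aX + bY) = a²Var(X) + b²Var(Y)
Var(U) = 2.25
Var(R) = 2.25
Var(Y) = (-1)²*2.25 + (-2)²*2.25
= 1*2.25 + 4*2.25 = 11.25

11.25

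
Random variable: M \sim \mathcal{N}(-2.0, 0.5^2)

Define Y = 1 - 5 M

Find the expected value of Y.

For Y = -5M + 1:
E[Y] = -5 * E[M] + 1
E[M] = -2.0 = -2
E[Y] = -5 * (-2) + 1 = 11

11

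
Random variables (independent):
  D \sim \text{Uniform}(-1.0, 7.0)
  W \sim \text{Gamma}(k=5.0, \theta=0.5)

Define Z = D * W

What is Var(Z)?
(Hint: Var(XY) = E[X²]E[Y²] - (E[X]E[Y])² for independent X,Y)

Var(XY) = E[X²]E[Y²] - (E[X]E[Y])²
E[D] = 3, Var(D) = 5.3333333
E[W] = 2.5, Var(W) = 1.25
E[D²] = 5.3333333 + 3² = 14.333333
E[W²] = 1.25 + 2.5² = 7.5
Var(Z) = 14.333333*7.5 - (3*2.5)²
= 107.5 - 56.25 = 51.25

51.25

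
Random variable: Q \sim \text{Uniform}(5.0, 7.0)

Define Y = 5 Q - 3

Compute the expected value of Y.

For Y = 5Q - 3:
E[Y] = 5 * E[Q] - 3
E[Q] = (5 + 7)/2 = 6
E[Y] = 5 * 6 - 3 = 27

27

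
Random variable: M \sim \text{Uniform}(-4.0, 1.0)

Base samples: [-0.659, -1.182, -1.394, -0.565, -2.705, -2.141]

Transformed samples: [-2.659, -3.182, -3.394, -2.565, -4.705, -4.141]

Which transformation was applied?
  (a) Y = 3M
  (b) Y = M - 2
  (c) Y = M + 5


Checking option (b) Y = M - 2:
  M = -0.659 -> Y = -2.659 ✓
  M = -1.182 -> Y = -3.182 ✓
  M = -1.394 -> Y = -3.394 ✓
All samples match this transformation.

(b) M - 2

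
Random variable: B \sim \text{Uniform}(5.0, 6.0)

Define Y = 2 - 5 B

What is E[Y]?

For Y = -5B + 2:
E[Y] = -5 * E[B] + 2
E[B] = (5 + 6)/2 = 5.5
E[Y] = -5 * 5.5 + 2 = -25.5

-25.5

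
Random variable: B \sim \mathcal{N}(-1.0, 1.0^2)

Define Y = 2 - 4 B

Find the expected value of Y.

For Y = -4B + 2:
E[Y] = -4 * E[B] + 2
E[B] = -1.0 = -1
E[Y] = -4 * (-1) + 2 = 6

6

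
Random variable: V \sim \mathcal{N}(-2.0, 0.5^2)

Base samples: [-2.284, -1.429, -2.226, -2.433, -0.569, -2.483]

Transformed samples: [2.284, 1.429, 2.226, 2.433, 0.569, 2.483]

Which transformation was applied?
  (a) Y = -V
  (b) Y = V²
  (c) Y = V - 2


Checking option (a) Y = -V:
  V = -2.284 -> Y = 2.284 ✓
  V = -1.429 -> Y = 1.429 ✓
  V = -2.226 -> Y = 2.226 ✓
All samples match this transformation.

(a) -V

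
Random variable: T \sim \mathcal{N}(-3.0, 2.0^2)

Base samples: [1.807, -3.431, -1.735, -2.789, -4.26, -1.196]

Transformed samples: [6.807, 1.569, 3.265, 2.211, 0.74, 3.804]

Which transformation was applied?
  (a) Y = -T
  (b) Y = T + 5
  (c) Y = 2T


Checking option (b) Y = T + 5:
  T = 1.807 -> Y = 6.807 ✓
  T = -3.431 -> Y = 1.569 ✓
  T = -1.735 -> Y = 3.265 ✓
All samples match this transformation.

(b) T + 5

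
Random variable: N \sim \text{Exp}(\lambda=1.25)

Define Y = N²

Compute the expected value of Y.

E[N²] = Var(N) + (E[N])² = 0.64 + 0.64 = 1.28

1.28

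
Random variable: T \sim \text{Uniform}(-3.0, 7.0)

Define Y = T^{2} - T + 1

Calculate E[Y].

E[Y] = 1*E[T²] - 1*E[T] + 1
E[T] = 2
E[T²] = Var(T) + (E[T])² = 8.3333333 + 4 = 12.333333
E[Y] = 1*12.333333 - 1*2 + 1 = 11.333333

11.333333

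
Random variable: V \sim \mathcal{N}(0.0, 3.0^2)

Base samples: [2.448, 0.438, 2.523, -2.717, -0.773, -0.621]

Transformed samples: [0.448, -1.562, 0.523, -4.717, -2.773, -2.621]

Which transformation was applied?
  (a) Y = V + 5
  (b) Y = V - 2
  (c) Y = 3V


Checking option (b) Y = V - 2:
  V = 2.448 -> Y = 0.448 ✓
  V = 0.438 -> Y = -1.562 ✓
  V = 2.523 -> Y = 0.523 ✓
All samples match this transformation.

(b) V - 2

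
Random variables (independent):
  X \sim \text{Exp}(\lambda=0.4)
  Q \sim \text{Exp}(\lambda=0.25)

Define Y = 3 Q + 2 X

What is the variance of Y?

For independent RVs: Var(aX + bY) = a²Var(X) + b²Var(Y)
Var(X) = 6.25
Var(Q) = 16
Var(Y) = 2²*6.25 + 3²*16
= 4*6.25 + 9*16 = 169

169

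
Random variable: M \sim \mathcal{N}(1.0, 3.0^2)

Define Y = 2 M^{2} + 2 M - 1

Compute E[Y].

E[Y] = 2*E[M²] + 2*E[M] - 1
E[M] = 1
E[M²] = Var(M) + (E[M])² = 9 + 1 = 10
E[Y] = 2*10 + 2*1 - 1 = 21

21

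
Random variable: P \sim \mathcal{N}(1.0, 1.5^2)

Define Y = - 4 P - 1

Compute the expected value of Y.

For Y = -4P - 1:
E[Y] = -4 * E[P] - 1
E[P] = 1.0 = 1
E[Y] = -4 * 1 - 1 = -5

-5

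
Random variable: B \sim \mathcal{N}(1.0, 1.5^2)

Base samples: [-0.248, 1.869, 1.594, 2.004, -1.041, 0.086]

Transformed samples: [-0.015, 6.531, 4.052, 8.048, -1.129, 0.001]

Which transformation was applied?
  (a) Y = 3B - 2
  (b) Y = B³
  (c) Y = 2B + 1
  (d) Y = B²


Checking option (b) Y = B³:
  B = -0.248 -> Y = -0.015 ✓
  B = 1.869 -> Y = 6.531 ✓
  B = 1.594 -> Y = 4.052 ✓
All samples match this transformation.

(b) B³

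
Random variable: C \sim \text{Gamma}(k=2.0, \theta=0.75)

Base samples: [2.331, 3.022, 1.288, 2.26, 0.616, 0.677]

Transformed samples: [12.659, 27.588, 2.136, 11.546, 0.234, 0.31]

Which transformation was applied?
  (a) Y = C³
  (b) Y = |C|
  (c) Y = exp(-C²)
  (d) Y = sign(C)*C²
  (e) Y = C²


Checking option (a) Y = C³:
  C = 2.331 -> Y = 12.659 ✓
  C = 3.022 -> Y = 27.588 ✓
  C = 1.288 -> Y = 2.136 ✓
All samples match this transformation.

(a) C³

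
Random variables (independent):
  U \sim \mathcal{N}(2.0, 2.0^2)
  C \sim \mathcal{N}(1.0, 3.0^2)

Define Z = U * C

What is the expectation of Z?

For independent RVs: E[XY] = E[X]*E[Y]
E[U] = 2
E[C] = 1
E[Z] = 2 * 1 = 2

2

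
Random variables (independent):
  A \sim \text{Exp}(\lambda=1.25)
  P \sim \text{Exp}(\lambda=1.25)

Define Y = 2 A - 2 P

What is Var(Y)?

For independent RVs: Var(aX + bY) = a²Var(X) + b²Var(Y)
Var(A) = 0.64
Var(P) = 0.64
Var(Y) = 2²*0.64 + (-2)²*0.64
= 4*0.64 + 4*0.64 = 5.12

5.12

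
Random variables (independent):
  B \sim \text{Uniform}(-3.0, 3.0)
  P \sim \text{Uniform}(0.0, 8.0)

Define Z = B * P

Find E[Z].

For independent RVs: E[XY] = E[X]*E[Y]
E[B] = 0
E[P] = 4
E[Z] = 0 * 4 = 0

0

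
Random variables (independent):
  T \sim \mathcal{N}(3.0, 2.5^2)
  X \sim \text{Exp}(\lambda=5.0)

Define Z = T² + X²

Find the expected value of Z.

E[Z] = E[T²] + E[X²]
E[T²] = Var(T) + E[T]² = 6.25 + 9 = 15.25
E[X²] = Var(X) + E[X]² = 0.04 + 0.04 = 0.08
E[Z] = 15.25 + 0.08 = 15.33

15.33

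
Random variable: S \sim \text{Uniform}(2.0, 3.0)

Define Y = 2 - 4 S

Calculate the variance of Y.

For Y = aS + b: Var(Y) = a² * Var(S)
Var(S) = (3 - 2)^2/12 = 0.083333333
Var(Y) = (-4)² * 0.083333333 = 16 * 0.083333333 = 1.3333333

1.3333333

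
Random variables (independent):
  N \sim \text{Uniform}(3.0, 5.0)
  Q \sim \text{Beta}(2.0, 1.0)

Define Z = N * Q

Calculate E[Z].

For independent RVs: E[XY] = E[X]*E[Y]
E[N] = 4
E[Q] = 0.66666667
E[Z] = 4 * 0.66666667 = 2.6666667

2.6666667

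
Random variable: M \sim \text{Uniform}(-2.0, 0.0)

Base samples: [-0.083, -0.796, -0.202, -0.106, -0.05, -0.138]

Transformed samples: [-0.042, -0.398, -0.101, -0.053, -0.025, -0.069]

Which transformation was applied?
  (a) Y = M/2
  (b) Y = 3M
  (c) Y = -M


Checking option (a) Y = M/2:
  M = -0.083 -> Y = -0.042 ✓
  M = -0.796 -> Y = -0.398 ✓
  M = -0.202 -> Y = -0.101 ✓
All samples match this transformation.

(a) M/2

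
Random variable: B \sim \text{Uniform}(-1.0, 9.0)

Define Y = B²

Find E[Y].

E[B²] = Var(B) + (E[B])² = 8.3333333 + 16 = 24.333333

24.333333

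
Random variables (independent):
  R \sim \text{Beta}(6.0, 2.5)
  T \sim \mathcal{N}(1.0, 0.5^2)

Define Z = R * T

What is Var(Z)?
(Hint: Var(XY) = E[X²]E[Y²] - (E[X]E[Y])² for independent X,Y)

Var(XY) = E[X²]E[Y²] - (E[X]E[Y])²
E[R] = 0.70588235, Var(R) = 0.021853943
E[T] = 1, Var(T) = 0.25
E[R²] = 0.021853943 + 0.70588235² = 0.52012384
E[T²] = 0.25 + 1² = 1.25
Var(Z) = 0.52012384*1.25 - (0.70588235*1)²
= 0.6501548 - 0.4982699 = 0.1518849

0.1518849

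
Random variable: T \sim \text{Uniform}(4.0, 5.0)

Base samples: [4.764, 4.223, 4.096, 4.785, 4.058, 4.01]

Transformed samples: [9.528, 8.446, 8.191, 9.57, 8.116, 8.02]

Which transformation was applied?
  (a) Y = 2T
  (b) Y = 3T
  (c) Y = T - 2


Checking option (a) Y = 2T:
  T = 4.764 -> Y = 9.528 ✓
  T = 4.223 -> Y = 8.446 ✓
  T = 4.096 -> Y = 8.191 ✓
All samples match this transformation.

(a) 2T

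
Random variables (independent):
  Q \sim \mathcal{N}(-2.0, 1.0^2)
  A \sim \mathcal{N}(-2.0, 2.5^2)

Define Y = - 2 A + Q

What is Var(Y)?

For independent RVs: Var(aX + bY) = a²Var(X) + b²Var(Y)
Var(Q) = 1
Var(A) = 6.25
Var(Y) = 1²*1 + (-2)²*6.25
= 1*1 + 4*6.25 = 26

26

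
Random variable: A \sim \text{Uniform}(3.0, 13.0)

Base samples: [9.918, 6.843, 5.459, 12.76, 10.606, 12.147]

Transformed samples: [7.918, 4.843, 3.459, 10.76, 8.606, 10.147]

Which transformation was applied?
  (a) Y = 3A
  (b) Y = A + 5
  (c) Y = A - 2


Checking option (c) Y = A - 2:
  A = 9.918 -> Y = 7.918 ✓
  A = 6.843 -> Y = 4.843 ✓
  A = 5.459 -> Y = 3.459 ✓
All samples match this transformation.

(c) A - 2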